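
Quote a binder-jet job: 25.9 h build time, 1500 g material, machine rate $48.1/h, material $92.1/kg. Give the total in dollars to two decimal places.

Machine-time cost: 48.1 × 25.9 → $1245.79.
Feedstock cost = 92.1 × 1500/1000, so $138.15.
Job cost: 1245.79 + 138.15 = $1383.94.

$1383.94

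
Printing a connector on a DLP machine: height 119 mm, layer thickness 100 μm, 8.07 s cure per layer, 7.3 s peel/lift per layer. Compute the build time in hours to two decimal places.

Layer count = ceil(119 / 0.1) = 1190.
Cycle time = 8.07 + 7.3, so 15.37 s.
Build time: 1190 × 15.37 s = 18290.3 s, i.e. 5.08 hours.

5.08 hours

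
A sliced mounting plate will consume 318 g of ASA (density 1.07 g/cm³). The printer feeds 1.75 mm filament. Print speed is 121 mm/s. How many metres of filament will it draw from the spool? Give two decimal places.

123.56 m

Extruded volume: 318/1.07 = 297.1963 cm³ (297196.3 mm³).
Filament cross-section = π × (1.75/2)² = 2.4053 mm².
Length = 297196.3 / 2.4053 = 123558.93 mm = 123.56 m.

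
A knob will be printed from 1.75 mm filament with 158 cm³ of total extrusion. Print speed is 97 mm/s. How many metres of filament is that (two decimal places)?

A = π r² = π × 0.875² = 2.4053 mm².
L = 158000 mm³ / 2.4053 mm² = 65688.27 mm, i.e. 65.69 m.

65.69 m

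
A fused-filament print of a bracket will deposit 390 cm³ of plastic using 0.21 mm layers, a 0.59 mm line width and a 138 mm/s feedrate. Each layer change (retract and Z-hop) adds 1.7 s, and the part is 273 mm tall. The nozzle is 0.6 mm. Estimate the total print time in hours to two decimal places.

Extrusion cross-section = 0.21 × 0.59 = 0.1239 mm².
Toolpath length = 390 cm³ / 0.1239 mm² = 390000 / 0.1239 = 3147699.8 mm.
Print-move time = 3147699.8 / 138 = 22809.4 s.
Layer count = ceil(273 / 0.21) = 1300.
Layer-change overhead = 1300 × 1.7 = 2210 s.
Total = 22809.4 + 2210 = 25019.4 s = 6.95 hours.

6.95 hours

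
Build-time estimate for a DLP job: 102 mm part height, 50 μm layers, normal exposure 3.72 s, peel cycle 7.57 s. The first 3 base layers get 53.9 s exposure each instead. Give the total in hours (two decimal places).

6.44 hours

Layers = ⌈102/0.05⌉ = 2040.
Burn-in layers = 3 × (53.9 + 7.57) = 184.41 s.
Remaining layers = 2037 × (3.72 + 7.57) = 22997.73 s.
Sum: 184.41 + 22997.73 = 23182.14 s → 6.44 hours.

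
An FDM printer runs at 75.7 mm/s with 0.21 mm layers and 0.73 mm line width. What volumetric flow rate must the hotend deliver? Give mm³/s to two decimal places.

Bead cross-section = 0.21 × 0.73, so 0.1533 mm².
Volumetric flow = 75.7 × 0.1533 = 11.60 mm³/s.

11.60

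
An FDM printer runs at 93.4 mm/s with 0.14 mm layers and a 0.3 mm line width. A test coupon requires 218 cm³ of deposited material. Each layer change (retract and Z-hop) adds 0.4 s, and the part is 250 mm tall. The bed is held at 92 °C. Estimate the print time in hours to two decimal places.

Extrusion cross-section = 0.14 × 0.3 = 0.042 mm².
Path length: 218000 mm³ / 0.042 mm² → 5190476.2 mm.
Time extruding = 5190476.2 / 93.4, so 55572.6 s.
Number of layers: 250 / 0.14 → 1786 (rounded up).
Non-print overhead: 1786 × 0.4 → 714.4 s.
Total = 55572.6 + 714.4 = 56287 s = 15.64 hours.

15.64 hours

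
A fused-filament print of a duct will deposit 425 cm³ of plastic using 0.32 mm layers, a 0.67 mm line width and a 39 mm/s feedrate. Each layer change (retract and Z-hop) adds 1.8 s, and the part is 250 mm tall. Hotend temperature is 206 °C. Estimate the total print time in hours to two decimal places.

14.51 hours

Bead cross-section: 0.32 × 0.67 → 0.2144 mm².
Total extruded path = 425000/0.2144 = 1982276.1 mm.
Print-move time = 1982276.1 / 39 = 50827.6 s.
Layer count = ceil(250 / 0.32) = 782.
Layer-change overhead: 782 × 1.8 → 1407.6 s.
Total = 50827.6 + 1407.6 = 52235.2 s = 14.51 hours.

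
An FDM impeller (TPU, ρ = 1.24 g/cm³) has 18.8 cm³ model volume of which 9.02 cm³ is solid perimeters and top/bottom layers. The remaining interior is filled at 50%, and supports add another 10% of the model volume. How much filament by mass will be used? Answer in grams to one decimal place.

Volume inside the shell: 18.8 − 9.02 → 9.78 cm³.
Deposited infill = 0.50 × 9.78, so 4.89 cm³.
Support = 0.10 × 18.8 = 1.88 cm³.
Deposited volume = 9.02 + 4.89 + 1.88, so 15.79 cm³.
Mass = 15.79 × 1.24 = 19.5796 g.

19.6 g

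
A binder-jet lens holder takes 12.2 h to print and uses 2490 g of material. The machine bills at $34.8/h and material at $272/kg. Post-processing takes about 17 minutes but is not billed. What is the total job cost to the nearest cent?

Machine-time cost = 34.8 × 12.2 = $424.56.
Feedstock cost = 272 × 2490/1000, so $677.28.
Total = 424.56 + 677.28 = $1101.84.

$1101.84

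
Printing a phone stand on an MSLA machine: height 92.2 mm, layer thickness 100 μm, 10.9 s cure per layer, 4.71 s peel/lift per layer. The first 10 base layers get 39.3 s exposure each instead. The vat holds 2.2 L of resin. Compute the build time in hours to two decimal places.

Layers = ⌈92.2/0.1⌉ = 922.
Base layers = 10 × (39.3 + 4.71) = 440.1 s.
Normal layers = 912 × (10.9 + 4.71) = 14236.32 s.
Sum: 440.1 + 14236.32 = 14676.42 s → 4.08 hours.

4.08 hours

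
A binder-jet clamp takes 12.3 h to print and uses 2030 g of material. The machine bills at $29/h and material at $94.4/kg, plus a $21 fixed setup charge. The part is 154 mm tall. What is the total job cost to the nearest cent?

$569.33

Time charge: 29 × 12.3 → $356.70.
Material charge: 94.4 × 2030/1000 → $191.632.
Total = 356.70 + 191.632 + 21 = 569.332 ≈ $569.33.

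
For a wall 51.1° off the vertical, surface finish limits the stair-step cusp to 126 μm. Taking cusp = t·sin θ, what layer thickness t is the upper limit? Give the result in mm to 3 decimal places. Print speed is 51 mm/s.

Layer height = cusp / sin(51.1°) = 0.126 / 0.7782 = 0.162 mm.

0.162 mm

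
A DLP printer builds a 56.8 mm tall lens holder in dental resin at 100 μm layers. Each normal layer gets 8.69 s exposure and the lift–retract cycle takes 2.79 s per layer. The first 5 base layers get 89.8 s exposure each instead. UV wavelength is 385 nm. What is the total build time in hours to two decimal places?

Layers = ⌈56.8/0.1⌉ = 568.
Base layers = 5 × (89.8 + 2.79) = 462.95 s.
Normal layers: 563 × (8.69 + 2.79) → 6463.24 s.
Total = 462.95 + 6463.24 = 6926.19 s = 1.92 hours.

1.92 hours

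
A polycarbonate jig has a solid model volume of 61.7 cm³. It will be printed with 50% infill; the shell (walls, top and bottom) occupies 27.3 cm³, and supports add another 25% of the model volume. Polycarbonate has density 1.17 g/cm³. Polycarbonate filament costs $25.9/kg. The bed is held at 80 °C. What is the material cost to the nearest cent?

$1.82

Volume inside the shell: 61.7 − 27.3 → 34.4 cm³.
Infill deposited: 0.50 × 34.4 → 17.2 cm³.
Support: 0.25 × 61.7 → 15.425 cm³.
Total extruded = 27.3 + 17.2 + 15.425, so 59.925 cm³.
Mass: 59.925 × 1.17 → 70.11225 g.
At $25.9/kg: 70.11225/1000 × 25.9 = $1.82.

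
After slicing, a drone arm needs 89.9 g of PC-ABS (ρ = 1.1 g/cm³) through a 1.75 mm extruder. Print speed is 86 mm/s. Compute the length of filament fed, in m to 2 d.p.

33.98 m

Volume = 89.9 g / 1.1 g·cm⁻³ = 81.7273 cm³ = 81727.3 mm³.
Cross-section of 1.75 mm filament: π·(1.75/2)² = 2.4053 mm².
Length = 81727.3 / 2.4053 = 33978.01 mm = 33.98 m.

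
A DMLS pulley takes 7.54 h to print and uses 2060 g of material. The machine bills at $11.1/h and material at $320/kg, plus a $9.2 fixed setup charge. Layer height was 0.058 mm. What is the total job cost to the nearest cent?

Machine cost = 11.1 × 7.54, so $83.694.
Feedstock cost: 320 × 2060/1000 → $659.20.
Adding setup: 83.694 + 659.20 + 9.2 → 752.094 ≈ $752.09.

$752.09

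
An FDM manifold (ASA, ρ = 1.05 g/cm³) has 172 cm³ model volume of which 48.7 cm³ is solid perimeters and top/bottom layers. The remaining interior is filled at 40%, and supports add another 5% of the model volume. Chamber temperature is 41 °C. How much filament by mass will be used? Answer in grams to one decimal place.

Volume inside the shell = 172 − 48.7 = 123.3 cm³.
Deposited infill: 0.40 × 123.3 → 49.32 cm³.
Support = 0.05 × 172, so 8.6 cm³.
Total extruded: 48.7 + 49.32 + 8.6 → 106.62 cm³.
Mass = 106.62 × 1.05, so 111.951 g.

112.0 g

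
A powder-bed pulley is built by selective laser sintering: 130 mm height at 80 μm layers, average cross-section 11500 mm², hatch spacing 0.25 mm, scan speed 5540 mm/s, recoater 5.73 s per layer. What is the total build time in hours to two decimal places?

6.33 hours

Layer count = ceil(130 / 0.08) = 1625.
Per-layer scan distance = 11500 / 0.25 = 46000 mm.
Per-layer scan time = 46000 / 5540, so 8.3032 s.
Layer cycle = 8.3032 + 5.73, so 14.0332 s.
1625 layers × 14.0332 s/layer = 22803.95 s, i.e. 6.33 hours.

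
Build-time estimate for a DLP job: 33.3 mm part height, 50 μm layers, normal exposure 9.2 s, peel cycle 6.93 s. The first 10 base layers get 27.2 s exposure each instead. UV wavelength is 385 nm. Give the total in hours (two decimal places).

3.03 hours

Layer count = ceil(33.3 / 0.05) = 666.
Base layers = 10 × (27.2 + 6.93) = 341.3 s.
Regular layers = 656 × (9.2 + 6.93), so 10581.28 s.
Sum: 341.3 + 10581.28 = 10922.58 s → 3.03 hours.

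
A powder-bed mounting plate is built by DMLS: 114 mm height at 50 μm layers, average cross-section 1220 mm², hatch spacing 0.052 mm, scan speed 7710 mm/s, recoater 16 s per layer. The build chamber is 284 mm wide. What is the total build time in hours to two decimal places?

12.06 hours

Layers = ⌈114/0.05⌉ = 2280.
Hatch length per layer: 1220 / 0.052 → 23461.5 mm.
Scan time per layer = 23461.5 / 7710, so 3.043 s.
Per-layer time = 3.043 + 16 = 19.043 s.
2280 layers × 19.043 s/layer = 43418.04 s, i.e. 12.06 hours.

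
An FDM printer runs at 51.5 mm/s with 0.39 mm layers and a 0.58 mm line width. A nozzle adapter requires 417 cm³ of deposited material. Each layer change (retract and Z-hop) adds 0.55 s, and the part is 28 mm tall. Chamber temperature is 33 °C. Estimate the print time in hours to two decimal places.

9.95 hours

Bead cross-section = 0.39 × 0.58, so 0.2262 mm².
Path length: 417000 mm³ / 0.2262 mm² → 1843501.3 mm.
Extrusion time = 1843501.3 / 51.5, so 35796.1 s.
Number of layers: 28 / 0.39 → 72 (rounded up).
Non-print overhead = 72 × 0.55, so 39.6 s.
Total = 35796.1 + 39.6 = 35835.7 s = 9.95 hours.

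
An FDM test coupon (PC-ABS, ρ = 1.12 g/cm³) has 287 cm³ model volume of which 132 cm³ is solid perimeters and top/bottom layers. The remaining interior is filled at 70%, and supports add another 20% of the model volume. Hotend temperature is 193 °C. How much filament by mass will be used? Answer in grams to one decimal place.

Interior volume = 287 − 132 = 155 cm³.
Deposited infill: 0.70 × 155 → 108.5 cm³.
Support: 0.20 × 287 → 57.4 cm³.
Total extruded = 132 + 108.5 + 57.4, so 297.9 cm³.
Mass = 297.9 × 1.12, so 333.648 g.

333.6 g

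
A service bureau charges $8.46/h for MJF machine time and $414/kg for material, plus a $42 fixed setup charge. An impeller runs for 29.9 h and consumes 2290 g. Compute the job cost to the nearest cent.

$1243.01

Time charge = 8.46 × 29.9 = $252.954.
Material cost = 414 × 2290/1000 = $948.06.
Total = 252.954 + 948.06 + 42 = 1243.014 ≈ $1243.01.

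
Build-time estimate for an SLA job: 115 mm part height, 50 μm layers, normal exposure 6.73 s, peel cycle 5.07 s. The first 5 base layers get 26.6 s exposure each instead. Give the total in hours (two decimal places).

Layer count = ceil(115 / 0.05) = 2300.
Bottom layers: 5 × (26.6 + 5.07) → 158.35 s.
Normal layers = 2295 × (6.73 + 5.07) = 27081 s.
Sum: 158.35 + 27081 = 27239.35 s → 7.57 hours.

7.57 hours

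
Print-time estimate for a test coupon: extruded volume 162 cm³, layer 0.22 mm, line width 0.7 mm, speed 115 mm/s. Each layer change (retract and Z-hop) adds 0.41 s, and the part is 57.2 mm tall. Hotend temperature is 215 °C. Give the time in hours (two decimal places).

2.57 hours

Extrusion cross-section: 0.22 × 0.7 → 0.154 mm².
Toolpath length = 162 cm³ / 0.154 mm² = 162000 / 0.154 = 1051948.1 mm.
Extrusion time: 1051948.1 / 115 → 9147.4 s.
Layers = ⌈57.2/0.22⌉ = 260.
Layer-change overhead = 260 × 0.41, so 106.6 s.
Altogether 9147.4 + 106.6 = 9254 s, i.e. 2.57 hours.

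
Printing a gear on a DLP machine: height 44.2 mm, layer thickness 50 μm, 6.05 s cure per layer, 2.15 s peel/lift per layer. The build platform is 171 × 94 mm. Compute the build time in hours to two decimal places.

2.01 hours

Layer count = ceil(44.2 / 0.05) = 884.
Per-layer time: 6.05 + 2.15 → 8.2 s.
Build time: 884 × 8.2 s = 7248.8 s, i.e. 2.01 hours.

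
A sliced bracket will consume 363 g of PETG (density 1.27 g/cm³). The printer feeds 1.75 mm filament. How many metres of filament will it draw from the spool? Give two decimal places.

118.83 m

Volume = 363 g / 1.27 g·cm⁻³ = 285.8268 cm³ = 285826.8 mm³.
Cross-section of 1.75 mm filament: π·(1.75/2)² = 2.4053 mm².
L = V/A = 285826.8/2.4053 = 118832.08 mm → 118.83 m.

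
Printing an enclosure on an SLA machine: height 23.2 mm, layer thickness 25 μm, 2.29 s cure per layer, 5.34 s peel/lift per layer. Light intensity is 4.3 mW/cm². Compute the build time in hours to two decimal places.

1.97 hours

Layers = ⌈23.2/0.025⌉ = 928.
Per-layer time: 2.29 + 5.34 → 7.63 s.
Total = 928 × 7.63 = 7080.64 s = 1.97 hours.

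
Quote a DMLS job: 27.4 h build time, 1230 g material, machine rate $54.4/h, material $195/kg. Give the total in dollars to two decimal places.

Machine-time cost = 54.4 × 27.4 = $1490.56.
Material charge = 195 × 1230/1000 = $239.85.
Job cost: 1490.56 + 239.85 = $1730.41.

$1730.41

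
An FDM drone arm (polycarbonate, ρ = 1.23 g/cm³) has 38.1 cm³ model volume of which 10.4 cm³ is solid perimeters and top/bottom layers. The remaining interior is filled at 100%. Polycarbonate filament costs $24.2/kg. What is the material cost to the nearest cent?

$1.13

Volume inside the shell = 38.1 − 10.4, so 27.7 cm³.
Infill volume = 1.00 × 27.7, so 27.7 cm³.
Deposited volume = 10.4 + 27.7, so 38.1 cm³.
Mass = 38.1 × 1.23 = 46.863 g.
Cost = 46.863 g / 1000 × $24.2/kg = $1.13.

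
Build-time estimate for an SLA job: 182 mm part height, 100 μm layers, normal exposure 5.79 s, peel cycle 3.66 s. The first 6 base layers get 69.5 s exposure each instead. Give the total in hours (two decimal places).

Layer count = ceil(182 / 0.1) = 1820.
Base layers = 6 × (69.5 + 3.66), so 438.96 s.
Normal layers = 1814 × (5.79 + 3.66) = 17142.3 s.
Total = 438.96 + 17142.3 = 17581.26 s = 4.88 hours.

4.88 hours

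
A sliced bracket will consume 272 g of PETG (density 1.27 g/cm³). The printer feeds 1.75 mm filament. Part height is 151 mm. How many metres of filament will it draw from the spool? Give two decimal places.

89.04 m

Volume = 272 g / 1.27 g·cm⁻³ = 214.1732 cm³ = 214173.2 mm³.
A = π r² = π × 0.875² = 2.4053 mm².
Length = 214173.2 / 2.4053 = 89042.2 mm = 89.04 m.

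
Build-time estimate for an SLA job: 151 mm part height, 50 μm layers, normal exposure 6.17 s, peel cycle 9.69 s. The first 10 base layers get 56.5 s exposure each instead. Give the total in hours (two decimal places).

Number of layers: 151 / 0.05 → 3020 (rounded up).
Bottom layers: 10 × (56.5 + 9.69) → 661.9 s.
Remaining layers = 3010 × (6.17 + 9.69) = 47738.6 s.
Total = 661.9 + 47738.6 = 48400.5 s = 13.44 hours.

13.44 hours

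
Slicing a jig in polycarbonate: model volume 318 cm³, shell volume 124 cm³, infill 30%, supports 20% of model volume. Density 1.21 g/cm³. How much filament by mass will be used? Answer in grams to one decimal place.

Interior volume = 318 − 124, so 194 cm³.
Deposited infill: 0.30 × 194 → 58.2 cm³.
Support: 0.20 × 318 → 63.6 cm³.
Total extruded: 124 + 58.2 + 63.6 → 245.8 cm³.
Mass = 245.8 × 1.21, so 297.418 g.

297.4 g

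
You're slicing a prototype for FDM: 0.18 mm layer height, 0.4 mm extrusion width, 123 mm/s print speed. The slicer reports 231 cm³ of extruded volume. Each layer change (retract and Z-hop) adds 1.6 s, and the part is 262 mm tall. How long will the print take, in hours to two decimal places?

7.89 hours

Line area: 0.18 × 0.4 → 0.072 mm².
Toolpath length = 231 cm³ / 0.072 mm² = 231000 / 0.072 = 3208333.3 mm.
Extrusion time: 3208333.3 / 123 → 26084 s.
Layers = ⌈262/0.18⌉ = 1456.
Non-print overhead = 1456 × 1.6 = 2329.6 s.
Total = 26084 + 2329.6 = 28413.6 s = 7.89 hours.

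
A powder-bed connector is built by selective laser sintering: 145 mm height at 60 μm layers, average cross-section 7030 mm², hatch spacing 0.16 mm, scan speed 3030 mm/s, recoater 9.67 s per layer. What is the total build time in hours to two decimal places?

16.23 hours

Number of layers: 145 / 0.06 → 2417 (rounded up).
Per-layer scan distance: 7030 / 0.16 → 43937.5 mm.
Scan time per layer = 43937.5 / 3030, so 14.5008 s.
Time per layer = 14.5008 + 9.67, so 24.1708 s.
2417 layers × 24.1708 s/layer = 58420.8236 s, i.e. 16.23 hours.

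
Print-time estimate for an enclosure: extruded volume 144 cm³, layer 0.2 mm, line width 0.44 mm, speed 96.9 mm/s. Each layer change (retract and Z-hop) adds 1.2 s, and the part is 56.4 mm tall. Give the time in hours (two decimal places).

4.78 hours

Bead cross-section: 0.2 × 0.44 → 0.088 mm².
Total extruded path = 144000/0.088 = 1636363.6 mm.
Extrusion time = 1636363.6 / 96.9, so 16887.1 s.
Layer count = ceil(56.4 / 0.2) = 282.
Z-hop total = 282 × 1.2 = 338.4 s.
Total = 16887.1 + 338.4 = 17225.5 s = 4.78 hours.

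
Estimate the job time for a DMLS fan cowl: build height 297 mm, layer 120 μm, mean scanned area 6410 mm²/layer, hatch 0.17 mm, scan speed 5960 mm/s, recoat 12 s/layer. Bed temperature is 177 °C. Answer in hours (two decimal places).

12.60 hours

Number of layers: 297 / 0.12 → 2475 (rounded up).
Per-layer scan distance = 6410 / 0.17, so 37705.9 mm.
Laser time per layer = 37705.9 / 5960, so 6.3265 s.
Per-layer time: 6.3265 + 12 → 18.3265 s.
2475 layers × 18.3265 s/layer = 45358.0875 s, i.e. 12.60 hours.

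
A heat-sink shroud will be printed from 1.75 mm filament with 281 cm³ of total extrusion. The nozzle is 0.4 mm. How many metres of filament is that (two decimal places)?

116.83 m

Cross-section of 1.75 mm filament: π·(1.75/2)² = 2.4053 mm².
Length = 281 cm³ / 2.4053 mm² = 281000 / 2.4053 = 116825.34 mm = 116.83 m.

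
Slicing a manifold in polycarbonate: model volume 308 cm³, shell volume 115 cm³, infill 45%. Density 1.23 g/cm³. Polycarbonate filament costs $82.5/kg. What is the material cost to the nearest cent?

$20.48

Infill region = 308 − 115, so 193 cm³.
Infill deposited = 0.45 × 193 = 86.85 cm³.
Deposited volume = 115 + 86.85 = 201.85 cm³.
Mass = 201.85 × 1.23 = 248.2755 g.
Cost = 248.2755 g / 1000 × $82.5/kg = $20.48.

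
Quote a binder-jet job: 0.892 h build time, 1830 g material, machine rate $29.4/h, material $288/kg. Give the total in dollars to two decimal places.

$553.26

Time charge = 29.4 × 0.892 = $26.2248.
Feedstock cost: 288 × 1830/1000 → $527.04.
Job cost: 26.2248 + 527.04 = 553.2648 ≈ $553.26.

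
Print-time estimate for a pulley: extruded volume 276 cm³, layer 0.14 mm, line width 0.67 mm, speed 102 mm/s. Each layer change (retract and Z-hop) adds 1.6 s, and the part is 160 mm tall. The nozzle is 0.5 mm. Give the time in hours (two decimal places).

Extrusion cross-section = 0.14 × 0.67, so 0.0938 mm².
Path length: 276000 mm³ / 0.0938 mm² → 2942430.7 mm.
Time extruding: 2942430.7 / 102 → 28847.4 s.
Layers = ⌈160/0.14⌉ = 1143.
Layer-change overhead = 1143 × 1.6, so 1828.8 s.
Altogether 28847.4 + 1828.8 = 30676.2 s, i.e. 8.52 hours.

8.52 hours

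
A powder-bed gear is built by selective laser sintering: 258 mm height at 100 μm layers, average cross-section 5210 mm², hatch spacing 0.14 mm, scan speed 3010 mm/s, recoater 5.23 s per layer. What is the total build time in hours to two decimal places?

12.61 hours

Layers = ⌈258/0.1⌉ = 2580.
Per-layer scan distance = 5210 / 0.14, so 37214.3 mm.
Laser time per layer = 37214.3 / 3010, so 12.3636 s.
Per-layer time: 12.3636 + 5.23 → 17.5936 s.
2580 layers × 17.5936 s/layer = 45391.488 s, i.e. 12.61 hours.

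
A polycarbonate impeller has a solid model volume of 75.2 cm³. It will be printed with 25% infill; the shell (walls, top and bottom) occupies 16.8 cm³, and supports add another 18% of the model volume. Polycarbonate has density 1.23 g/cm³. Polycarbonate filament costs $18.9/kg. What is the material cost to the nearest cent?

Volume inside the shell: 75.2 − 16.8 → 58.4 cm³.
Deposited infill = 0.25 × 58.4, so 14.6 cm³.
Support = 0.18 × 75.2, so 13.536 cm³.
Deposited volume = 16.8 + 14.6 + 13.536 = 44.936 cm³.
Mass = 44.936 × 1.23 = 55.27128 g.
Cost = 55.27128 g / 1000 × $18.9/kg = $1.04.

$1.04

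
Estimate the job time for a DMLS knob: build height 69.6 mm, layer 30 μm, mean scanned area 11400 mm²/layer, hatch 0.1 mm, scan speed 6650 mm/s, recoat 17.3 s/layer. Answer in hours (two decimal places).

Layers = ⌈69.6/0.03⌉ = 2320.
Per-layer scan distance = 11400 / 0.1, so 114000 mm.
Per-layer scan time = 114000 / 6650, so 17.1429 s.
Per-layer time: 17.1429 + 17.3 → 34.4429 s.
2320 layers × 34.4429 s/layer = 79907.528 s, i.e. 22.20 hours.

22.20 hours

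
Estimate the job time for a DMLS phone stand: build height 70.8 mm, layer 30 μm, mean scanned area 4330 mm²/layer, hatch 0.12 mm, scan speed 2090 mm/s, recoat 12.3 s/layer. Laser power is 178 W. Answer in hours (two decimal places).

19.38 hours

Number of layers: 70.8 / 0.03 → 2360 (rounded up).
Per-layer scan distance = 4330 / 0.12, so 36083.3 mm.
Scan time per layer: 36083.3 / 2090 → 17.2647 s.
Per-layer time: 17.2647 + 12.3 → 29.5647 s.
Total: 2360 × 29.5647 s = 69772.692 s → 19.38 hours.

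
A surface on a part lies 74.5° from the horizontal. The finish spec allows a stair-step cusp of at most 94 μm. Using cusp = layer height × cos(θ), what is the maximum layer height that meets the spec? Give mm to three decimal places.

0.352 mm

Layer height = cusp / cos(74.5°) = 0.094 / 0.2672 = 0.352 mm.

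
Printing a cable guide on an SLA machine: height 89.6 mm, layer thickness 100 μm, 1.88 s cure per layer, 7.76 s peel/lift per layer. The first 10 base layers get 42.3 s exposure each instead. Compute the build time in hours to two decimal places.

Number of layers: 89.6 / 0.1 → 896 (rounded up).
Bottom layers = 10 × (42.3 + 7.76), so 500.6 s.
Regular layers = 886 × (1.88 + 7.76), so 8541.04 s.
Sum: 500.6 + 8541.04 = 9041.64 s → 2.51 hours.

2.51 hours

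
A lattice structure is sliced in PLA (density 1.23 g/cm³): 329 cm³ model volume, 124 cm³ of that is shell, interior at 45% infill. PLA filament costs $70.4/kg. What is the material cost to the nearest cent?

$18.73

Infill region: 329 − 124 → 205 cm³.
Deposited infill = 0.45 × 205, so 92.25 cm³.
Total printed volume: 124 + 92.25 → 216.25 cm³.
Mass: 216.25 × 1.23 → 265.9875 g.
At $70.4/kg: 265.9875/1000 × 70.4 = $18.73.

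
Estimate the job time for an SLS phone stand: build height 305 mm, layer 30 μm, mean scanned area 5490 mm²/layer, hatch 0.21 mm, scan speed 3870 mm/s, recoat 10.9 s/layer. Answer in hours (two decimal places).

Layers = ⌈305/0.03⌉ = 10167.
Scan path per layer = 5490 / 0.21, so 26142.9 mm.
Laser time per layer = 26142.9 / 3870 = 6.7553 s.
Time per layer = 6.7553 + 10.9 = 17.6553 s.
Build time = 10167 × 17.6553 = 179501.4351 s = 49.86 hours.

49.86 hours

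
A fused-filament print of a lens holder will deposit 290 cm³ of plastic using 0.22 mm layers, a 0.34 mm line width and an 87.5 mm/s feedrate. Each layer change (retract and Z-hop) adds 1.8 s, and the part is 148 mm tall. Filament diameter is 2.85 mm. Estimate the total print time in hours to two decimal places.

Extrusion cross-section: 0.22 × 0.34 → 0.0748 mm².
Path length: 290000 mm³ / 0.0748 mm² → 3877005.3 mm.
Time extruding = 3877005.3 / 87.5 = 44308.6 s.
Layer count = ceil(148 / 0.22) = 673.
Non-print overhead = 673 × 1.8 = 1211.4 s.
Total = 44308.6 + 1211.4 = 45520 s = 12.64 hours.

12.64 hours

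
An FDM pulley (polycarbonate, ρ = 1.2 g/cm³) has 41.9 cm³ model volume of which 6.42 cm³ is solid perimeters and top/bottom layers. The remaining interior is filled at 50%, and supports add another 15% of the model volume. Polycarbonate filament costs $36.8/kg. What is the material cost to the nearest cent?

$1.34

Interior volume = 41.9 − 6.42, so 35.48 cm³.
Infill volume = 0.50 × 35.48 = 17.74 cm³.
Support = 0.15 × 41.9, so 6.285 cm³.
Total printed volume: 6.42 + 17.74 + 6.285 → 30.445 cm³.
Mass = 30.445 × 1.2 = 36.534 g.
At $36.8/kg: 36.534/1000 × 36.8 = $1.34.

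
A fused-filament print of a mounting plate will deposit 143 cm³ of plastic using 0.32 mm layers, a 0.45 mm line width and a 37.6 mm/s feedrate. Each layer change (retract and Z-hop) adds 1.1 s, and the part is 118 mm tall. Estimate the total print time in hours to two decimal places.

Line area: 0.32 × 0.45 → 0.144 mm².
Total extruded path = 143000/0.144 = 993055.6 mm.
Time extruding = 993055.6 / 37.6 = 26411.1 s.
Number of layers: 118 / 0.32 → 369 (rounded up).
Z-hop total = 369 × 1.1, so 405.9 s.
Altogether 26411.1 + 405.9 = 26817 s, i.e. 7.45 hours.

7.45 hours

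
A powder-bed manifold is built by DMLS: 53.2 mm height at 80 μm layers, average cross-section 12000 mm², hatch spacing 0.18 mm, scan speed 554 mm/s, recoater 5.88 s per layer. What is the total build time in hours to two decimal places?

Layer count = ceil(53.2 / 0.08) = 665.
Hatch length per layer = 12000 / 0.18 = 66666.7 mm.
Laser time per layer = 66666.7 / 554 = 120.337 s.
Per-layer time: 120.337 + 5.88 → 126.217 s.
665 layers × 126.217 s/layer = 83934.305 s, i.e. 23.32 hours.

23.32 hours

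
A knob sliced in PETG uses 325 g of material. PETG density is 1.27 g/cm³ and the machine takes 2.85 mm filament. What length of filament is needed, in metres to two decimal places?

40.11 m

Extruded volume: 325/1.27 = 255.9055 cm³ (255905.5 mm³).
A = π r² = π × 1.425² = 6.3794 mm².
L = V/A = 255905.5/6.3794 = 40114.35 mm → 40.11 m.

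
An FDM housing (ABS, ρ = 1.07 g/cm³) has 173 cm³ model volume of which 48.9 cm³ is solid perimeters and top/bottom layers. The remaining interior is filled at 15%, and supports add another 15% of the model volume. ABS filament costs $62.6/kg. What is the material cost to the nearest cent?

$6.26

Infill region = 173 − 48.9 = 124.1 cm³.
Infill deposited = 0.15 × 124.1, so 18.615 cm³.
Support = 0.15 × 173 = 25.95 cm³.
Total extruded = 48.9 + 18.615 + 25.95, so 93.465 cm³.
Mass: 93.465 × 1.07 → 100.00755 g.
Cost = 100.00755 g / 1000 × $62.6/kg = $6.26.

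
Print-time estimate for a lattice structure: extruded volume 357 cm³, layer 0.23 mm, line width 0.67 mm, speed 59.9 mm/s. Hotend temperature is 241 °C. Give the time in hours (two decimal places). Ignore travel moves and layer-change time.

10.74 hours

Bead cross-section = 0.23 × 0.67 = 0.1541 mm².
Total extruded path = 357000/0.1541 = 2316677.5 mm.
Time extruding = 2316677.5 / 59.9 = 38675.8 s.
In the requested units: 38675.8 s = 10.74 hours.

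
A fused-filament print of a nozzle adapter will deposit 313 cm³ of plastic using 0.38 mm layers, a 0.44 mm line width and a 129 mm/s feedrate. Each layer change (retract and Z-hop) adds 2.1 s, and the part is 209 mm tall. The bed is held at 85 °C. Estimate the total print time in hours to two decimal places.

Line area: 0.38 × 0.44 → 0.1672 mm².
Path length: 313000 mm³ / 0.1672 mm² → 1872009.6 mm.
Print-move time: 1872009.6 / 129 → 14511.7 s.
Layers = ⌈209/0.38⌉ = 550.
Layer-change overhead = 550 × 2.1, so 1155 s.
Total = 14511.7 + 1155 = 15666.7 s = 4.35 hours.

4.35 hours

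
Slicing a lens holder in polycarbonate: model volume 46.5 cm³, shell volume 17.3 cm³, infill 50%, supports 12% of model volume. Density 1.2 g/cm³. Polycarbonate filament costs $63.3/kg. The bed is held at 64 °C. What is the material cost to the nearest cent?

$2.85

Interior volume = 46.5 − 17.3 = 29.2 cm³.
Infill deposited = 0.50 × 29.2, so 14.6 cm³.
Support: 0.12 × 46.5 → 5.58 cm³.
Total extruded = 17.3 + 14.6 + 5.58 = 37.48 cm³.
Mass = 37.48 × 1.2 = 44.976 g.
Cost = 44.976 g / 1000 × $63.3/kg = $2.85.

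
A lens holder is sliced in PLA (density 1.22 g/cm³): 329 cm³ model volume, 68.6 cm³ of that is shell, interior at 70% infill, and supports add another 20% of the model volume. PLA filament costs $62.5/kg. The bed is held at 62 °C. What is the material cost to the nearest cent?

Volume inside the shell = 329 − 68.6 = 260.4 cm³.
Deposited infill = 0.70 × 260.4 = 182.28 cm³.
Support = 0.20 × 329 = 65.8 cm³.
Total extruded = 68.6 + 182.28 + 65.8, so 316.68 cm³.
Mass = 316.68 × 1.22, so 386.3496 g.
At $62.5/kg: 386.3496/1000 × 62.5 = $24.15.

$24.15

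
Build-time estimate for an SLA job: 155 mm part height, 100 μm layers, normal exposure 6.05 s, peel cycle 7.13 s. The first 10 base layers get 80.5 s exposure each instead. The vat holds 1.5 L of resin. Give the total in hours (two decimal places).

Layers = ⌈155/0.1⌉ = 1550.
Base layers = 10 × (80.5 + 7.13) = 876.3 s.
Normal layers = 1540 × (6.05 + 7.13) = 20297.2 s.
Total = 876.3 + 20297.2 = 21173.5 s = 5.88 hours.

5.88 hours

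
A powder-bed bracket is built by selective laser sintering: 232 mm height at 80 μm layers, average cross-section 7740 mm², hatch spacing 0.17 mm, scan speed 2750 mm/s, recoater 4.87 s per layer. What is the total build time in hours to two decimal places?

17.26 hours

Number of layers: 232 / 0.08 → 2900 (rounded up).
Hatch length per layer = 7740 / 0.17 = 45529.4 mm.
Scan time per layer = 45529.4 / 2750, so 16.5561 s.
Time per layer: 16.5561 + 4.87 → 21.4261 s.
2900 layers × 21.4261 s/layer = 62135.69 s, i.e. 17.26 hours.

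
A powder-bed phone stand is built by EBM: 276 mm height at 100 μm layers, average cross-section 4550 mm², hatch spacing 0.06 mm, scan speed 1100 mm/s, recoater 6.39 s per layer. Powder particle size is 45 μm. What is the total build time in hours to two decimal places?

57.75 hours

Layers = ⌈276/0.1⌉ = 2760.
Hatch length per layer: 4550 / 0.06 → 75833.3 mm.
Beam time per layer = 75833.3 / 1100, so 68.9394 s.
Per-layer time = 68.9394 + 6.39 = 75.3294 s.
Total: 2760 × 75.3294 s = 207909.144 s → 57.75 hours.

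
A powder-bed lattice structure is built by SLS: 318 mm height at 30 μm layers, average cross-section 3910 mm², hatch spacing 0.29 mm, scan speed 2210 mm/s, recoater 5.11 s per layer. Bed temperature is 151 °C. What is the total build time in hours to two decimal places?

Layers = ⌈318/0.03⌉ = 10600.
Hatch length per layer = 3910 / 0.29 = 13482.8 mm.
Scan time per layer: 13482.8 / 2210 → 6.1008 s.
Time per layer = 6.1008 + 5.11 = 11.2108 s.
Build time = 10600 × 11.2108 = 118834.48 s = 33.01 hours.

33.01 hours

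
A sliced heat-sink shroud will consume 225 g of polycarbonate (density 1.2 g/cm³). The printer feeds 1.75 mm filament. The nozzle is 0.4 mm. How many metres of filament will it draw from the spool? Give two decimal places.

Extruded volume: 225/1.2 = 187.5 cm³ (187500 mm³).
Cross-section of 1.75 mm filament: π·(1.75/2)² = 2.4053 mm².
L = V/A = 187500/2.4053 = 77952.85 mm → 77.95 m.

77.95 m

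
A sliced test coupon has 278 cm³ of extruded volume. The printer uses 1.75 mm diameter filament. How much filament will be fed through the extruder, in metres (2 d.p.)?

115.58 m

Cross-section of 1.75 mm filament: π·(1.75/2)² = 2.4053 mm².
L = 278000 mm³ / 2.4053 mm² = 115578.1 mm, i.e. 115.58 m.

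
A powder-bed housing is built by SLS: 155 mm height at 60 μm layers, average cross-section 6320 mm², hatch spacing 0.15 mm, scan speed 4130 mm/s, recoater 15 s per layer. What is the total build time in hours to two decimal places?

18.09 hours

Number of layers: 155 / 0.06 → 2584 (rounded up).
Per-layer scan distance = 6320 / 0.15 = 42133.3 mm.
Scan time per layer: 42133.3 / 4130 → 10.2018 s.
Layer cycle = 10.2018 + 15, so 25.2018 s.
Total: 2584 × 25.2018 s = 65121.4512 s → 18.09 hours.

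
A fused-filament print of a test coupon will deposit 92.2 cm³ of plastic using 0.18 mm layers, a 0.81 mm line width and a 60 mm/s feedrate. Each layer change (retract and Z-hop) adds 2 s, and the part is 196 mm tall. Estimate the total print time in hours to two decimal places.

3.53 hours

Bead cross-section: 0.18 × 0.81 → 0.1458 mm².
Path length: 92200 mm³ / 0.1458 mm² → 632373.1 mm.
Time extruding = 632373.1 / 60 = 10539.6 s.
Layers = ⌈196/0.18⌉ = 1089.
Non-print overhead = 1089 × 2, so 2178 s.
Altogether 10539.6 + 2178 = 12717.6 s, i.e. 3.53 hours.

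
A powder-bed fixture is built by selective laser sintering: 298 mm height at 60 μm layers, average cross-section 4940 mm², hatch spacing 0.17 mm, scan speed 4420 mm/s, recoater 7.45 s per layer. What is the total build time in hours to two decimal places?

19.35 hours

Layer count = ceil(298 / 0.06) = 4967.
Scan path per layer = 4940 / 0.17 = 29058.8 mm.
Scan time per layer: 29058.8 / 4420 → 6.5744 s.
Per-layer time = 6.5744 + 7.45 = 14.0244 s.
Build time = 4967 × 14.0244 = 69659.1948 s = 19.35 hours.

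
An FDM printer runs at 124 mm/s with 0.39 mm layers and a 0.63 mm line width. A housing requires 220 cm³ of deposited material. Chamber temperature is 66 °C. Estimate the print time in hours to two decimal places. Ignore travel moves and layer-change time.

2.01 hours

Extrusion cross-section = 0.39 × 0.63, so 0.2457 mm².
Toolpath length = 220 cm³ / 0.2457 mm² = 220000 / 0.2457 = 895400.9 mm.
Extrusion time: 895400.9 / 124 → 7221 s.
In the requested units: 7221 s = 2.01 hours.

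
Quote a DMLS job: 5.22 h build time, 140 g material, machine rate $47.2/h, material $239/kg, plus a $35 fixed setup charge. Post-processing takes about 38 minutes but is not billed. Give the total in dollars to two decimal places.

$314.84

Machine cost = 47.2 × 5.22 = $246.384.
Feedstock cost: 239 × 140/1000 → $33.46.
Adding setup: 246.384 + 33.46 + 35 → 314.844 ≈ $314.84.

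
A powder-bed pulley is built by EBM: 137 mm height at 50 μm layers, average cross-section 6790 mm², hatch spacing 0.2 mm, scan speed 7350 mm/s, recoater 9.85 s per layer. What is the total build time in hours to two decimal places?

Layers = ⌈137/0.05⌉ = 2740.
Hatch length per layer = 6790 / 0.2, so 33950 mm.
Scan time per layer = 33950 / 7350, so 4.619 s.
Layer cycle: 4.619 + 9.85 → 14.469 s.
Total: 2740 × 14.469 s = 39645.06 s → 11.01 hours.

11.01 hours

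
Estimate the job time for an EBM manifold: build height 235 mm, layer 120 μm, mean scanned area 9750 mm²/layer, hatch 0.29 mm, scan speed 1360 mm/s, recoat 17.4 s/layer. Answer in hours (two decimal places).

Layers = ⌈235/0.12⌉ = 1959.
Hatch length per layer = 9750 / 0.29, so 33620.7 mm.
Per-layer scan time = 33620.7 / 1360 = 24.7211 s.
Per-layer time = 24.7211 + 17.4, so 42.1211 s.
Build time = 1959 × 42.1211 = 82515.2349 s = 22.92 hours.

22.92 hours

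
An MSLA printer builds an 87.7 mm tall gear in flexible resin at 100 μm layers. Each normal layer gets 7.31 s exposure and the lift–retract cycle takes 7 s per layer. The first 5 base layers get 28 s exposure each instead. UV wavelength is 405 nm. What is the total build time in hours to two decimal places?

Number of layers: 87.7 / 0.1 → 877 (rounded up).
Base layers: 5 × (28 + 7) → 175 s.
Regular layers = 872 × (7.31 + 7) = 12478.32 s.
Total = 175 + 12478.32 = 12653.32 s = 3.51 hours.

3.51 hours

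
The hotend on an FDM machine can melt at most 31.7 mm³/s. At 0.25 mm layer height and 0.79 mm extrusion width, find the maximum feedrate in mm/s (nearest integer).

161 mm/s

Bead cross-section = 0.25 × 0.79 = 0.1975 mm².
Max speed = 31.7 / 0.1975 = 160.51 ≈ 161 mm/s.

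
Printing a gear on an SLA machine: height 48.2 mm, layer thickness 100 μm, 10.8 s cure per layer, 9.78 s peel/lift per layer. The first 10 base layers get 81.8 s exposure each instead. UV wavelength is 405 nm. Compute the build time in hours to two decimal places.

Layer count = ceil(48.2 / 0.1) = 482.
Bottom layers = 10 × (81.8 + 9.78) = 915.8 s.
Remaining layers = 472 × (10.8 + 9.78) = 9713.76 s.
Sum: 915.8 + 9713.76 = 10629.56 s → 2.95 hours.

2.95 hours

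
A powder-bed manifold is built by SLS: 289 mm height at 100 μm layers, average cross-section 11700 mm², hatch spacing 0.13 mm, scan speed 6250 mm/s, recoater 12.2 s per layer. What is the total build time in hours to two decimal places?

Layers = ⌈289/0.1⌉ = 2890.
Scan path per layer = 11700 / 0.13 = 90000 mm.
Scan time per layer = 90000 / 6250 = 14.4 s.
Time per layer: 14.4 + 12.2 → 26.6 s.
Build time = 2890 × 26.6 = 76874 s = 21.35 hours.

21.35 hours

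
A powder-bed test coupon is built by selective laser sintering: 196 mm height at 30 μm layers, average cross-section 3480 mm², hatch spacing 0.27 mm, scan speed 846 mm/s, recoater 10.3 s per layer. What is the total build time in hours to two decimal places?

Number of layers: 196 / 0.03 → 6534 (rounded up).
Per-layer scan distance = 3480 / 0.27 = 12888.9 mm.
Laser time per layer: 12888.9 / 846 → 15.2351 s.
Layer cycle = 15.2351 + 10.3, so 25.5351 s.
6534 layers × 25.5351 s/layer = 166846.3434 s, i.e. 46.35 hours.

46.35 hours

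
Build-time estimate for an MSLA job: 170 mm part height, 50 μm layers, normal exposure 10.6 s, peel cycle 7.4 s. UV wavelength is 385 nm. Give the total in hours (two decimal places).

Layer count = ceil(170 / 0.05) = 3400.
Cycle time: 10.6 + 7.4 → 18 s.
Total = 3400 × 18 = 61200 s = 17.00 hours.

17.00 hours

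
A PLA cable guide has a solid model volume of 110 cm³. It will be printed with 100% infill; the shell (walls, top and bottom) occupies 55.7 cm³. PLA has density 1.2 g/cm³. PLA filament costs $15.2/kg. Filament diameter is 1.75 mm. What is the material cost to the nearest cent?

Interior volume = 110 − 55.7 = 54.3 cm³.
Deposited infill = 1.00 × 54.3, so 54.3 cm³.
Total printed volume = 55.7 + 54.3 = 110 cm³.
Mass = 110 × 1.2, so 132 g.
At $15.2/kg: 132/1000 × 15.2 = $2.01.

$2.01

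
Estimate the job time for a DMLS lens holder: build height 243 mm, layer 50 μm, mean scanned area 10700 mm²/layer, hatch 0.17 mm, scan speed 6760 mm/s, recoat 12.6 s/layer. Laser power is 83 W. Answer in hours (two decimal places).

Number of layers: 243 / 0.05 → 4860 (rounded up).
Per-layer scan distance = 10700 / 0.17 = 62941.2 mm.
Laser time per layer = 62941.2 / 6760 = 9.3108 s.
Time per layer: 9.3108 + 12.6 → 21.9108 s.
Build time = 4860 × 21.9108 = 106486.488 s = 29.58 hours.

29.58 hours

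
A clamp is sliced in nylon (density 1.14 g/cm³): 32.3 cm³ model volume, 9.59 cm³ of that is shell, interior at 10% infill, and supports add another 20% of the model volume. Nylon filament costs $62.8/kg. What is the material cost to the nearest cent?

Volume inside the shell: 32.3 − 9.59 → 22.71 cm³.
Infill volume = 0.10 × 22.71 = 2.271 cm³.
Support: 0.20 × 32.3 → 6.46 cm³.
Deposited volume = 9.59 + 2.271 + 6.46, so 18.321 cm³.
Mass: 18.321 × 1.14 → 20.88594 g.
Cost = 20.88594 g / 1000 × $62.8/kg = $1.31.

$1.31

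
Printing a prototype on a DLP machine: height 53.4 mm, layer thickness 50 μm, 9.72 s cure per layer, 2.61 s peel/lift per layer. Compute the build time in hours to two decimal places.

Layers = ⌈53.4/0.05⌉ = 1068.
Each layer takes = 9.72 + 2.61 = 12.33 s.
Build time: 1068 × 12.33 s = 13168.44 s, i.e. 3.66 hours.

3.66 hours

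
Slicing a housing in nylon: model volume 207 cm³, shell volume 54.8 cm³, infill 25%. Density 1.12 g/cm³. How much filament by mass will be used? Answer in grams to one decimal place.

Volume inside the shell: 207 − 54.8 → 152.2 cm³.
Infill volume = 0.25 × 152.2 = 38.05 cm³.
Deposited volume = 54.8 + 38.05, so 92.85 cm³.
Mass = 92.85 × 1.12, so 103.992 g.

104.0 g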